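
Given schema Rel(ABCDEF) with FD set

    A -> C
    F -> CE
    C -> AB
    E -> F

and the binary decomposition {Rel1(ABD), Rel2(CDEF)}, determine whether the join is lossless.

Common attributes: Rel1 ∩ Rel2 = {D}.
No dependency enlarges {D}, so (D)⁺ = {D}.
The closure contains neither all of Rel1 = {ABD} nor all of Rel2 = {CDEF}, so the common attributes are not a superkey of either fragment. The join is lossy.

No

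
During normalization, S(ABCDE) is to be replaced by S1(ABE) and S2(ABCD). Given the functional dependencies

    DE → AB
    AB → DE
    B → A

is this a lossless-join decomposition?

Common attributes: S1 ∩ S2 = {AB}.
Closure of {AB}: AB → DE applies, adding DE. So (AB)⁺ = {ABDE}.
This closure contains every attribute of S1, so S1 ∩ S2 → S1. The join is lossless.

Yes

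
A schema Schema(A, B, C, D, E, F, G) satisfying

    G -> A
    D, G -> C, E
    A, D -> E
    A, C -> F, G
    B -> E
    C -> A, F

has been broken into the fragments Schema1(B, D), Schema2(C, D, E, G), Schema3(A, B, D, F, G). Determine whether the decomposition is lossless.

Yes

Chase test. Columns are A, B, C, D, E, F, G; row i has aⱼ where attribute j ∈ Schemai, else bᵢⱼ.
Initial tableau (one row per fragment):
  row 1: b11 a2 b13 a4 b15 b16 b17
  row 2: b21 b22 a3 a4 a5 b26 a7
  row 3: a1 a2 b33 a4 b35 a6 a7
Rows 2 and 3 agree on G; apply G→A and equate their A entries.
Rows 2 and 3 agree on D, G; apply D, G→C, E and equate their C, E entries.
Rows 2 and 3 agree on A, C; apply A, C→F, G and equate their F, G entries.
Rows 1 and 3 agree on B; apply B→E and equate their E entries.
Row 3 is now all distinguished symbols — the join is lossless.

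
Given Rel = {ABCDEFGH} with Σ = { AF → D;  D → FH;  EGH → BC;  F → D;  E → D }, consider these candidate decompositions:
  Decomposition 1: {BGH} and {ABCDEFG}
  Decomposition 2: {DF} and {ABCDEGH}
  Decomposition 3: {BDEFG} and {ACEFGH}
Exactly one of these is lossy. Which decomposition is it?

Decomposition 1: common = {BG}, closure = {BG} → lossy.
Decomposition 2: common = {D}, closure = {DFH} → lossless.
Decomposition 3: common = {EFG}, closure = {BCDEFGH} → lossless.

Decomposition 1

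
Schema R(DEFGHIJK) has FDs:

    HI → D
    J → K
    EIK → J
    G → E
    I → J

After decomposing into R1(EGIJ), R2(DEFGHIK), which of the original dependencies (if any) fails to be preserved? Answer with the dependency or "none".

J → K

Check J → K: no single fragment contains all of {JK}, and the restricted closure of {J} across the fragments never reaches {K}.
HI → D is preserved.
EIK → J is preserved.
G → E is preserved.
I → J is preserved.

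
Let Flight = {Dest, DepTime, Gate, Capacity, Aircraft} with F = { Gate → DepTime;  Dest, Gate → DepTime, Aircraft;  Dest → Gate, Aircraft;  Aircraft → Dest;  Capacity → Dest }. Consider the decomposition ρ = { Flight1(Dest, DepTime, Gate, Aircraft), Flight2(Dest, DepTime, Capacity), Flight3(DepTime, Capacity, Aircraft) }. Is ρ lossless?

Yes

Chase test. Columns are Dest, DepTime, Gate, Capacity, Aircraft; row i has aⱼ where attribute j ∈ Flighti, else bᵢⱼ.
Initial tableau (one row per fragment):
  row 1: a1 a2 a3 b14 a5
  row 2: a1 a2 b23 a4 b25
  row 3: b31 a2 b33 a4 a5
Rows 1 and 2 agree on Dest; apply Dest→Gate, Aircraft and equate their Gate, Aircraft entries.
Rows 1 and 3 agree on Aircraft; apply Aircraft→Dest and equate their Dest entries.
Rows 1 and 3 agree on Dest; apply Dest→Gate, Aircraft and equate their Gate, Aircraft entries.
Row 2 is now all distinguished symbols — the join is lossless.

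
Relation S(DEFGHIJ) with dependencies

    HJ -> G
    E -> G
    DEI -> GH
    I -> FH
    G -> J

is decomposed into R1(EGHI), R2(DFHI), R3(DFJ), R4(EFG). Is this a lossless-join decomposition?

Chase test. Columns are DEFGHIJ; row i has aⱼ where attribute j ∈ Ri, else bᵢⱼ.
Initial tableau (one row per fragment):
  row 1: b11 a2 b13 a4 a5 a6 b17
  row 2: a1 b22 a3 b24 a5 a6 b27
  row 3: a1 b32 a3 b34 b35 b36 a7
  row 4: b41 a2 a3 a4 b45 b46 b47
Rows 1 and 2 agree on I; apply I→FH and equate their FH entries.
Rows 1 and 4 agree on G; apply G→J and equate their J entries.
No row becomes fully distinguished — the join is lossy.

No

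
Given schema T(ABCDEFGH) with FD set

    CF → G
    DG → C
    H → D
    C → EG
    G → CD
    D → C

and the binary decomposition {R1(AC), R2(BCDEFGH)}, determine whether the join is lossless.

No

Common attributes: R1 ∩ R2 = {C}.
Closure of {C}: C → EG applies, adding EG; G → CD applies, adding D. So (C)⁺ = {CDEG}.
The closure contains neither all of R1 = {AC} nor all of R2 = {BCDEFGH}, so the common attributes are not a superkey of either fragment. The join is lossy.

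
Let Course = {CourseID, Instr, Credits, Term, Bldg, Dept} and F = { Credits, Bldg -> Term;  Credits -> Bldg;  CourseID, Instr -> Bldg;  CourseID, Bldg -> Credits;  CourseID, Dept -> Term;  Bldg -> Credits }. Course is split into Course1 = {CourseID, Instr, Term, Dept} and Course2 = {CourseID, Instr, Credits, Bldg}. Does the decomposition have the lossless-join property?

Common attributes: Course1 ∩ Course2 = {CourseID, Instr}.
Closure of {CourseID, Instr}: CourseID, Instr → Bldg applies, adding Bldg; CourseID, Bldg → Credits applies, adding Credits; Credits, Bldg → Term applies, adding Term. So (CourseID, Instr)⁺ = {CourseID, Instr, Credits, Term, Bldg}.
This closure contains every attribute of Course2, so Course1 ∩ Course2 → Course2. The join is lossless.

Yes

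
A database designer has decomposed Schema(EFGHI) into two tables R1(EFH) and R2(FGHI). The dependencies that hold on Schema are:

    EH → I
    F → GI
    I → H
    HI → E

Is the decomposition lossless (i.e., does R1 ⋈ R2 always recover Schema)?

Common attributes: R1 ∩ R2 = {FH}.
Closure of {FH}: F → GI applies, adding GI; HI → E applies, adding E. So (FH)⁺ = {EFGHI}.
This closure contains every attribute of R1, so R1 ∩ R2 → R1. The join is lossless.

Yes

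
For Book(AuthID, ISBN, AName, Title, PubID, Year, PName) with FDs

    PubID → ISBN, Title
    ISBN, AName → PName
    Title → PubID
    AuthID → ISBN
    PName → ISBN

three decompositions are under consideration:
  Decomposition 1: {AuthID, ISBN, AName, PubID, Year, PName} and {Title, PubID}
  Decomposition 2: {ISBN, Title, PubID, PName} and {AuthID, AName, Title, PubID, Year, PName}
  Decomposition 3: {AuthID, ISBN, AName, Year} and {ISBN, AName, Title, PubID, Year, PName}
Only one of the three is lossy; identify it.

Decomposition 3

Decomposition 1: common = {PubID}, closure = {ISBN, Title, PubID} → lossless.
Decomposition 2: common = {Title, PubID, PName}, closure = {ISBN, Title, PubID, PName} → lossless.
Decomposition 3: common = {ISBN, AName, Year}, closure = {ISBN, AName, Year, PName} → lossy.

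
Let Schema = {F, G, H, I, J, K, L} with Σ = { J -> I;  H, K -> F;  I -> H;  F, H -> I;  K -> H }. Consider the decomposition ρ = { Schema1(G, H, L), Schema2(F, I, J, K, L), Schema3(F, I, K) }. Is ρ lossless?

Chase test. Columns are F, G, H, I, J, K, L; row i has aⱼ where attribute j ∈ Schemai, else bᵢⱼ.
Initial tableau (one row per fragment):
  row 1: b11 a2 a3 b14 b15 b16 a7
  row 2: a1 b22 b23 a4 a5 a6 a7
  row 3: a1 b32 b33 a4 b35 a6 b37
Rows 2 and 3 agree on I; apply I→H and equate their H entries.
No row becomes fully distinguished — the join is lossy.

No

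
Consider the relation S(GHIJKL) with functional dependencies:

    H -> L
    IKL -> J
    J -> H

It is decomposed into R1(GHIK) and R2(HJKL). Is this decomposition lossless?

No

Common attributes: R1 ∩ R2 = {HK}.
Closure of {HK}: H → L applies, adding L. So (HK)⁺ = {HKL}.
The closure contains neither all of R1 = {GHIK} nor all of R2 = {HJKL}, so the common attributes are not a superkey of either fragment. The join is lossy.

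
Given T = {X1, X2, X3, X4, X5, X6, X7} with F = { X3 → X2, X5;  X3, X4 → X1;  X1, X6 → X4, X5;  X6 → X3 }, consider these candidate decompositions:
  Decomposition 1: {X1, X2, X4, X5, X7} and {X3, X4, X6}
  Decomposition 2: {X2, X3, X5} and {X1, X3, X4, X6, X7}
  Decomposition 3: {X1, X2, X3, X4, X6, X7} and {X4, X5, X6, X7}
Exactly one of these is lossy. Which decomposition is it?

Decomposition 1: common = {X4}, closure = {X4} → lossy.
Decomposition 2: common = {X3}, closure = {X2, X3, X5} → lossless.
Decomposition 3: common = {X4, X6, X7}, closure = {X1, X2, X3, X4, X5, X6, X7} → lossless.

Decomposition 1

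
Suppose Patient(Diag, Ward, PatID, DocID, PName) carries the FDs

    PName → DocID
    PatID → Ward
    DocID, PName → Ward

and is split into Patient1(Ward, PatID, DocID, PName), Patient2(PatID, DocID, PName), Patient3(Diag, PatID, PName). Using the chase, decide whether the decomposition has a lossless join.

Chase test. Columns are Diag, Ward, PatID, DocID, PName; row i has aⱼ where attribute j ∈ Patienti, else bᵢⱼ.
Initial tableau (one row per fragment):
  row 1: b11 a2 a3 a4 a5
  row 2: b21 b22 a3 a4 a5
  row 3: a1 b32 a3 b34 a5
Rows 1 and 3 agree on PName; apply PName→DocID and equate their DocID entries.
Rows 1 and 2 agree on PatID; apply PatID→Ward and equate their Ward entries.
Rows 1 and 3 agree on PatID; apply PatID→Ward and equate their Ward entries.
Row 3 is now all distinguished symbols — the join is lossless.

Yes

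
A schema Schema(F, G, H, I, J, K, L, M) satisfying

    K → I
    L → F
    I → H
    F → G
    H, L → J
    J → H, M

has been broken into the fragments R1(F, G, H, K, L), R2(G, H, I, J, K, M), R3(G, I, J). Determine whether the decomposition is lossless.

No

Chase test. Columns are F, G, H, I, J, K, L, M; row i has aⱼ where attribute j ∈ Ri, else bᵢⱼ.
Initial tableau (one row per fragment):
  row 1: a1 a2 a3 b14 b15 a6 a7 b18
  row 2: b21 a2 a3 a4 a5 a6 b27 a8
  row 3: b31 a2 b33 a4 a5 b36 b37 b38
Rows 1 and 2 agree on K; apply K→I and equate their I entries.
Rows 1 and 3 agree on I; apply I→H and equate their H entries.
Rows 2 and 3 agree on J; apply J→H, M and equate their H, M entries.
No row becomes fully distinguished — the join is lossy.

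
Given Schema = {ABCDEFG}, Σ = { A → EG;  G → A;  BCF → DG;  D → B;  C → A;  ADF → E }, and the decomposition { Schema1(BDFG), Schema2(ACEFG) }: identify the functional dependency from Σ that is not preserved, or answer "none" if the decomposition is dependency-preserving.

Check BCF → DG: no single fragment contains all of {BCDFG}, and the restricted closure of {BCF} across the fragments never reaches {DG}.
A → EG is preserved.
G → A is preserved.
D → B is preserved.
C → A is preserved.
ADF → E is preserved.

BCF → DG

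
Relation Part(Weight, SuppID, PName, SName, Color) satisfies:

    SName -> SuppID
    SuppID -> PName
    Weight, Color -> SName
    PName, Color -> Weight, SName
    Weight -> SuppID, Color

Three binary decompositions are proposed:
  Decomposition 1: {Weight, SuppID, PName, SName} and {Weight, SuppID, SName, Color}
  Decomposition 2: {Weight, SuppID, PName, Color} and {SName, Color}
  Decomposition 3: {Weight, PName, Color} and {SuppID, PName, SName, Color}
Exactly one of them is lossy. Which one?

Decomposition 2

Decomposition 1: common = {Weight, SuppID, SName}, closure = {Weight, SuppID, PName, SName, Color} → lossless.
Decomposition 2: common = {Color}, closure = {Color} → lossy.
Decomposition 3: common = {PName, Color}, closure = {Weight, SuppID, PName, SName, Color} → lossless.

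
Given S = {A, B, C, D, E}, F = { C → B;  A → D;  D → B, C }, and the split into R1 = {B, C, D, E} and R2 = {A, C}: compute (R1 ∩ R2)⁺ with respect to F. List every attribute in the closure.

B, C

R1 ∩ R2 = {C}.
C → B applies, adding B
Closure: {B, C}.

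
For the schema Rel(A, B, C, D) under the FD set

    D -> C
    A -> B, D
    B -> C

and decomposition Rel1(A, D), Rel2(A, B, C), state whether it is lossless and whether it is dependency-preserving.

lossless but not dependency-preserving

Lossless test: (A)⁺ = {A, B, C, D}, which contains all of one fragment — lossless.
Dependency preservation: the restricted closure of {D} across the fragments never reaches {C}, so D → C cannot be enforced without a join — not preserved.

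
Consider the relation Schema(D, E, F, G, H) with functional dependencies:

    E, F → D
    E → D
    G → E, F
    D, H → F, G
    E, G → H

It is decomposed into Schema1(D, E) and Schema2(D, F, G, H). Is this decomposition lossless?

Common attributes: Schema1 ∩ Schema2 = {D}.
No dependency enlarges {D}, so (D)⁺ = {D}.
The closure contains neither all of Schema1 = {D, E} nor all of Schema2 = {D, F, G, H}, so the common attributes are not a superkey of either fragment. The join is lossy.

No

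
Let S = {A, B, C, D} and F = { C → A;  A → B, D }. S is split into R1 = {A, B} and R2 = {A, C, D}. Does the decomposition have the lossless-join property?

Common attributes: R1 ∩ R2 = {A}.
Closure of {A}: A → B, D applies, adding B, D. So (A)⁺ = {A, B, D}.
This closure contains every attribute of R1, so R1 ∩ R2 → R1. The join is lossless.

Yes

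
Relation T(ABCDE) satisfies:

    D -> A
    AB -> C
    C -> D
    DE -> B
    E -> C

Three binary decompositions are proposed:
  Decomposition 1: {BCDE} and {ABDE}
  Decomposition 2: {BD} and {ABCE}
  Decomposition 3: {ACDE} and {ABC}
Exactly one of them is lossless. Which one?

Decomposition 1: common = {BDE}, closure = {ABCDE} → lossless.
Decomposition 2: common = {B}, closure = {B} → lossy.
Decomposition 3: common = {AC}, closure = {ACD} → lossy.

Decomposition 1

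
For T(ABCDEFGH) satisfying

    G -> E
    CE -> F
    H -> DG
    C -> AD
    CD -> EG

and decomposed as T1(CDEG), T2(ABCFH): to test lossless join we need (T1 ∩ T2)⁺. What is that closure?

T1 ∩ T2 = {C}.
C → AD applies, adding AD
CD → EG applies, adding EG
CE → F applies, adding F
Closure: {ACDEFG}.

ACDEFG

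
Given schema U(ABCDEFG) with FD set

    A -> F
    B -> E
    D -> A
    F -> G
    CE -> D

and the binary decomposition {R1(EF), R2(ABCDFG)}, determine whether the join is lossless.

No

Common attributes: R1 ∩ R2 = {F}.
Closure of {F}: F → G applies, adding G. So (F)⁺ = {FG}.
The closure contains neither all of R1 = {EF} nor all of R2 = {ABCDFG}, so the common attributes are not a superkey of either fragment. The join is lossy.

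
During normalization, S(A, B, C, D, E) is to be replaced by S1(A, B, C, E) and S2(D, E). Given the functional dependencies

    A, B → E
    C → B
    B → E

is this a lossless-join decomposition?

Common attributes: S1 ∩ S2 = {E}.
No dependency enlarges {E}, so (E)⁺ = {E}.
The closure contains neither all of S1 = {A, B, C, E} nor all of S2 = {D, E}, so the common attributes are not a superkey of either fragment. The join is lossy.

No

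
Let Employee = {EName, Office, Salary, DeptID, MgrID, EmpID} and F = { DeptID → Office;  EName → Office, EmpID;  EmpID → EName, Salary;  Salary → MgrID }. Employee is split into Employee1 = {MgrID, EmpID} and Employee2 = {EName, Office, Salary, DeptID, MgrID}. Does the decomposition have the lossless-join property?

Common attributes: Employee1 ∩ Employee2 = {MgrID}.
No dependency enlarges {MgrID}, so (MgrID)⁺ = {MgrID}.
The closure contains neither all of Employee1 = {MgrID, EmpID} nor all of Employee2 = {EName, Office, Salary, DeptID, MgrID}, so the common attributes are not a superkey of either fragment. The join is lossy.

No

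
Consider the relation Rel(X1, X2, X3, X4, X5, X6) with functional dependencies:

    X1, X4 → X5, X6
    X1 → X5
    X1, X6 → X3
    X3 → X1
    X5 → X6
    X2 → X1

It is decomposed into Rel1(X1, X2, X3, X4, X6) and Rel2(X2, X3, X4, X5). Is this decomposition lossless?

Common attributes: Rel1 ∩ Rel2 = {X2, X3, X4}.
Closure of {X2, X3, X4}: X3 → X1 applies, adding X1; X1, X4 → X5, X6 applies, adding X5, X6. So (X2, X3, X4)⁺ = {X1, X2, X3, X4, X5, X6}.
This closure contains every attribute of Rel1, so Rel1 ∩ Rel2 → Rel1. The join is lossless.

Yes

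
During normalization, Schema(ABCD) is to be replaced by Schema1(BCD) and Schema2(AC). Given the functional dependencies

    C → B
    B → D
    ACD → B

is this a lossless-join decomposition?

Yes

Common attributes: Schema1 ∩ Schema2 = {C}.
Closure of {C}: C → B applies, adding B; B → D applies, adding D. So (C)⁺ = {BCD}.
This closure contains every attribute of Schema1, so Schema1 ∩ Schema2 → Schema1. The join is lossless.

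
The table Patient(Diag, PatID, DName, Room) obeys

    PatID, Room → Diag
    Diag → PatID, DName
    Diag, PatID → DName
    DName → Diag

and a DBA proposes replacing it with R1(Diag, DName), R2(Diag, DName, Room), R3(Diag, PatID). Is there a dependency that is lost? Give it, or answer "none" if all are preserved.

PatID, Room → Diag

Check PatID, Room → Diag: no single fragment contains all of {Diag, PatID, Room}, and the restricted closure of {PatID, Room} across the fragments never reaches {Diag}.
Diag → PatID, DName is preserved.
Diag, PatID → DName is preserved.
DName → Diag is preserved.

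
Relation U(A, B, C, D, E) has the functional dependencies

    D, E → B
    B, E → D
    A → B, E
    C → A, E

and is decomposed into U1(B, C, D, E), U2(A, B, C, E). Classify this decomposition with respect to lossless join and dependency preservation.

Lossless test: (B, C, E)⁺ = {A, B, C, D, E}, which contains all of one fragment — lossless.
Dependency preservation: every FD's attributes lie within a single fragment, so each can be enforced locally — preserved.

lossless and dependency-preserving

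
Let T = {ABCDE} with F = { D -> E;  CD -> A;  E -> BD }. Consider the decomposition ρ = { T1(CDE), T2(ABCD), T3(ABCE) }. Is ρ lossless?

Chase test. Columns are ABCDE; row i has aⱼ where attribute j ∈ Ti, else bᵢⱼ.
Initial tableau (one row per fragment):
  row 1: b11 b12 a3 a4 a5
  row 2: a1 a2 a3 a4 b25
  row 3: a1 a2 a3 b34 a5
Rows 1 and 2 agree on D; apply D→E and equate their E entries.
Rows 1 and 2 agree on CD; apply CD→A and equate their A entries.
Rows 1 and 2 agree on E; apply E→BD and equate their BD entries.
Rows 1 and 3 agree on E; apply E→BD and equate their BD entries.
Row 1 is now all distinguished symbols — the join is lossless.

Yes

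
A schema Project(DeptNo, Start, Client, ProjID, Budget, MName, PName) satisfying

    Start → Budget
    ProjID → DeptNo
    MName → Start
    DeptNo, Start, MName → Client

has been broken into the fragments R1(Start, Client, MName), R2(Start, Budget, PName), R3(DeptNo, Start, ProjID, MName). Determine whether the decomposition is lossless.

No

Chase test. Columns are DeptNo, Start, Client, ProjID, Budget, MName, PName; row i has aⱼ where attribute j ∈ Ri, else bᵢⱼ.
Initial tableau (one row per fragment):
  row 1: b11 a2 a3 b14 b15 a6 b17
  row 2: b21 a2 b23 b24 a5 b26 a7
  row 3: a1 a2 b33 a4 b35 a6 b37
Rows 1 and 2 agree on Start; apply Start→Budget and equate their Budget entries.
Rows 1 and 3 agree on Start; apply Start→Budget and equate their Budget entries.
No row becomes fully distinguished — the join is lossy.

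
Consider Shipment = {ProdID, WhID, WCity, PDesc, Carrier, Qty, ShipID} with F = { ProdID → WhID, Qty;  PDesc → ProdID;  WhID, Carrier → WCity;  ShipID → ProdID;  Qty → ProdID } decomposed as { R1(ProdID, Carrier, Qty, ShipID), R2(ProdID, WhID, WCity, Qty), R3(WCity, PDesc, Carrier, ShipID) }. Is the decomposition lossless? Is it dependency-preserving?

lossless but not dependency-preserving

Lossless test (chase): Rows 1 and 2 agree on ProdID; apply ProdID→WhID, Qty and equate their WhID, Qty entries. Rows 1 and 3 agree on ShipID; apply ShipID→ProdID and equate their ProdID entries. Rows 1 and 3 agree on ProdID; apply ProdID→WhID, Qty and equate their WhID, Qty entries. Rows 1 and 3 agree on WhID, Carrier; apply WhID, Carrier→WCity and equate their WCity entries. Row 3 is now all distinguished symbols — the join is lossless.
Dependency preservation: the restricted closure of {PDesc} across the fragments never reaches {ProdID}, so PDesc → ProdID cannot be enforced without a join — not preserved.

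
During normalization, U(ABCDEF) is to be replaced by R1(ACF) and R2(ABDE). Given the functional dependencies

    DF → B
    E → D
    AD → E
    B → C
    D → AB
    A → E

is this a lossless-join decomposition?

Yes

Common attributes: R1 ∩ R2 = {A}.
Closure of {A}: A → E applies, adding E; E → D applies, adding D; D → AB applies, adding B; B → C applies, adding C. So (A)⁺ = {ABCDE}.
This closure contains every attribute of R2, so R1 ∩ R2 → R2. The join is lossless.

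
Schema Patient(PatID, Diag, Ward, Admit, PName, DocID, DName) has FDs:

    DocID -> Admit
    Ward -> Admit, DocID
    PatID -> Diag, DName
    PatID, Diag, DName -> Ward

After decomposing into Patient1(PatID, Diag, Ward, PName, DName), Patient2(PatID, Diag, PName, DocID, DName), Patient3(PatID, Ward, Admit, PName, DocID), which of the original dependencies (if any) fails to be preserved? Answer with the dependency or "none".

none

DocID → Admit lies within Patient3.
Ward → Admit, DocID lies within Patient3.
PatID → Diag, DName lies within Patient1.
PatID, Diag, DName → Ward lies within Patient1.
Every dependency is enforceable on the fragments, so the decomposition is dependency-preserving.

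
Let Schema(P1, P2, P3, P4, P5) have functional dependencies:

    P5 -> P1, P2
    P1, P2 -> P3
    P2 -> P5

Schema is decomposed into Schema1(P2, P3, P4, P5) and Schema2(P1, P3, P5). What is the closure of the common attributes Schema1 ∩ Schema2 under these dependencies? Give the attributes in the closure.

P1, P2, P3, P5

Schema1 ∩ Schema2 = {P3, P5}.
P5 → P1, P2 applies, adding P1, P2
Closure: {P1, P2, P3, P5}.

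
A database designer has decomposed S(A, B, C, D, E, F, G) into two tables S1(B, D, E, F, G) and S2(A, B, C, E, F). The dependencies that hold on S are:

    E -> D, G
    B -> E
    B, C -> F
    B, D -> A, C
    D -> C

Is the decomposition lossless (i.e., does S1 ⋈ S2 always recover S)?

Yes

Common attributes: S1 ∩ S2 = {B, E, F}.
Closure of {B, E, F}: E → D, G applies, adding D, G; B, D → A, C applies, adding A, C. So (B, E, F)⁺ = {A, B, C, D, E, F, G}.
This closure contains every attribute of S1, so S1 ∩ S2 → S1. The join is lossless.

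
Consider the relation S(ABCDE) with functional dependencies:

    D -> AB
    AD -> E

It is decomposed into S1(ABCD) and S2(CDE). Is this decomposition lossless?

Yes

Common attributes: S1 ∩ S2 = {CD}.
Closure of {CD}: D → AB applies, adding AB; AD → E applies, adding E. So (CD)⁺ = {ABCDE}.
This closure contains every attribute of S1, so S1 ∩ S2 → S1. The join is lossless.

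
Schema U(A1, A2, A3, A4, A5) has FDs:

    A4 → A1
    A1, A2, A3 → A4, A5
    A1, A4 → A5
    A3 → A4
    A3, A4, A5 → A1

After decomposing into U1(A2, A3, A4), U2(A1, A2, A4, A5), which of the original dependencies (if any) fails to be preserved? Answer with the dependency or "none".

none

A4 → A1 lies within U2.
A1, A2, A3 → A4, A5: restricted closure across fragments reaches A4, A5.
A1, A4 → A5 lies within U2.
A3 → A4 lies within U1.
A3, A4, A5 → A1: restricted closure across fragments reaches A1.
Every dependency is enforceable on the fragments, so the decomposition is dependency-preserving.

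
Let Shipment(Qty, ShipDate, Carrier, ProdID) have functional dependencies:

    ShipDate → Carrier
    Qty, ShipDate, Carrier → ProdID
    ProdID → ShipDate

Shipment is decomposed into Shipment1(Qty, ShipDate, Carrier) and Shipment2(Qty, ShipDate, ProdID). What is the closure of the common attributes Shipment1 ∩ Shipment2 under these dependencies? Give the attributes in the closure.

Shipment1 ∩ Shipment2 = {Qty, ShipDate}.
ShipDate → Carrier applies, adding Carrier
Qty, ShipDate, Carrier → ProdID applies, adding ProdID
Closure: {Qty, ShipDate, Carrier, ProdID}.

Qty, ShipDate, Carrier, ProdID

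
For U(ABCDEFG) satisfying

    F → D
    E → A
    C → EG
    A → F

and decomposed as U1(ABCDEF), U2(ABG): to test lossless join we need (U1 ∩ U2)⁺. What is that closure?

ABDF

U1 ∩ U2 = {AB}.
A → F applies, adding F
F → D applies, adding D
Closure: {ABDF}.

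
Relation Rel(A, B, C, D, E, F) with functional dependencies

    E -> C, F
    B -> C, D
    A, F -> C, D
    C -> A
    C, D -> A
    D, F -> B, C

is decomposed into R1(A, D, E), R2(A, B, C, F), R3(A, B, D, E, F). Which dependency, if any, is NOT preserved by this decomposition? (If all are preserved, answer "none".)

E → C, F: restricted closure across fragments reaches C, F.
B → C, D: restricted closure across fragments reaches C, D.
A, F → C, D: restricted closure across fragments reaches C, D.
C → A lies within R2.
C, D → A: restricted closure across fragments reaches A.
D, F → B, C: restricted closure across fragments reaches B, C.
Every dependency is enforceable on the fragments, so the decomposition is dependency-preserving.

none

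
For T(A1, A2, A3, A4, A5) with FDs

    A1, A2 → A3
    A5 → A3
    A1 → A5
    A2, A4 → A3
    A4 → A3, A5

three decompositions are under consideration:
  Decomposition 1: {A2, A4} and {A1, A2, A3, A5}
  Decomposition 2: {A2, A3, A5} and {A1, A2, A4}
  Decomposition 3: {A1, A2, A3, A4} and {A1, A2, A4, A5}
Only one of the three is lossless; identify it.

Decomposition 3

Decomposition 1: common = {A2}, closure = {A2} → lossy.
Decomposition 2: common = {A2}, closure = {A2} → lossy.
Decomposition 3: common = {A1, A2, A4}, closure = {A1, A2, A3, A4, A5} → lossless.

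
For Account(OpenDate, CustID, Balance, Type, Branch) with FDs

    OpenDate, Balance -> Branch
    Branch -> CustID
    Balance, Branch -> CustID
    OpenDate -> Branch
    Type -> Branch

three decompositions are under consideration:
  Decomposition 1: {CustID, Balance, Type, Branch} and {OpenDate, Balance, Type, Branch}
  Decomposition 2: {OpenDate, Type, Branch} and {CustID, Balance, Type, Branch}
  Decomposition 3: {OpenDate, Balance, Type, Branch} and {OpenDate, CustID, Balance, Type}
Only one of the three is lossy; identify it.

Decomposition 2

Decomposition 1: common = {Balance, Type, Branch}, closure = {CustID, Balance, Type, Branch} → lossless.
Decomposition 2: common = {Type, Branch}, closure = {CustID, Type, Branch} → lossy.
Decomposition 3: common = {OpenDate, Balance, Type}, closure = {OpenDate, CustID, Balance, Type, Branch} → lossless.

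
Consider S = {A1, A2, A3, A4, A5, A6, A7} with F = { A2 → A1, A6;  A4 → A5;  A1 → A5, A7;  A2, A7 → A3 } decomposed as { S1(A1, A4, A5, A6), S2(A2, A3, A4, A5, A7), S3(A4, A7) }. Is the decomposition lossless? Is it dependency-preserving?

Lossless test (chase): Rows 1 and 3 agree on A4; apply A4→A5 and equate their A5 entries. No row becomes fully distinguished — the join is lossy.
Dependency preservation: the restricted closure of {A2} across the fragments never reaches {A1, A6}, so A2 → A1, A6 cannot be enforced without a join — not preserved.

lossy and not dependency-preserving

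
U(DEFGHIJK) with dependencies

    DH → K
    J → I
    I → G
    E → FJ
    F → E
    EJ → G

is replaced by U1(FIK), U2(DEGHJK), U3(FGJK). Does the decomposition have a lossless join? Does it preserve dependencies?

lossy and not dependency-preserving

Lossless test (chase): Rows 2 and 3 agree on J; apply J→I and equate their I entries. Rows 1 and 3 agree on F; apply F→E and equate their E entries. Rows 1 and 3 agree on E; apply E→FJ and equate their FJ entries. Rows 1 and 3 agree on EJ; apply EJ→G and equate their G entries. Rows 1 and 2 agree on J; apply J→I and equate their I entries. No row becomes fully distinguished — the join is lossy.
Dependency preservation: the restricted closure of {J} across the fragments never reaches {I}, so J → I cannot be enforced without a join — not preserved.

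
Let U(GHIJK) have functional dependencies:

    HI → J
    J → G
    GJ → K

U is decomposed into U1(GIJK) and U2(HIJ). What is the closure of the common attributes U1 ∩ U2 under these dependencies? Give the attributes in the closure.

U1 ∩ U2 = {IJ}.
J → G applies, adding G
GJ → K applies, adding K
Closure: {GIJK}.

GIJK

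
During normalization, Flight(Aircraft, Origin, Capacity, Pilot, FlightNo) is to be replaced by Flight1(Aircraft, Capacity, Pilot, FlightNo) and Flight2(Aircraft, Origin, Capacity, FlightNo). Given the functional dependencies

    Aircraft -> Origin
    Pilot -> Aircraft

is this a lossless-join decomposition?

Common attributes: Flight1 ∩ Flight2 = {Aircraft, Capacity, FlightNo}.
Closure of {Aircraft, Capacity, FlightNo}: Aircraft → Origin applies, adding Origin. So (Aircraft, Capacity, FlightNo)⁺ = {Aircraft, Origin, Capacity, FlightNo}.
This closure contains every attribute of Flight2, so Flight1 ∩ Flight2 → Flight2. The join is lossless.

Yes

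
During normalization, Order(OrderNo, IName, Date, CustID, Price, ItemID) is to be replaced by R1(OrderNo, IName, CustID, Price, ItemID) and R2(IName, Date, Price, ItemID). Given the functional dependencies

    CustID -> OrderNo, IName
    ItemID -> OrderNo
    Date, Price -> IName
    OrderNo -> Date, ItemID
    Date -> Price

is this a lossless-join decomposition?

Yes

Common attributes: R1 ∩ R2 = {IName, Price, ItemID}.
Closure of {IName, Price, ItemID}: ItemID → OrderNo applies, adding OrderNo; OrderNo → Date, ItemID applies, adding Date. So (IName, Price, ItemID)⁺ = {OrderNo, IName, Date, Price, ItemID}.
This closure contains every attribute of R2, so R1 ∩ R2 → R2. The join is lossless.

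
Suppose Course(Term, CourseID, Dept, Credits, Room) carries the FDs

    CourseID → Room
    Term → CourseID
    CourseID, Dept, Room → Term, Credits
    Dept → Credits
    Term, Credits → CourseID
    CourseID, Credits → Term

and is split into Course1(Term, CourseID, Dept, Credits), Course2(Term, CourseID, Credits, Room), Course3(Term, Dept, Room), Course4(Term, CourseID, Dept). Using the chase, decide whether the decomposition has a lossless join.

Yes

Chase test. Columns are Term, CourseID, Dept, Credits, Room; row i has aⱼ where attribute j ∈ Coursei, else bᵢⱼ.
Initial tableau (one row per fragment):
  row 1: a1 a2 a3 a4 b15
  row 2: a1 a2 b23 a4 a5
  row 3: a1 b32 a3 b34 a5
  row 4: a1 a2 a3 b44 b45
Rows 1 and 2 agree on CourseID; apply CourseID→Room and equate their Room entries.
Rows 1 and 4 agree on CourseID; apply CourseID→Room and equate their Room entries.
Rows 1 and 3 agree on Term; apply Term→CourseID and equate their CourseID entries.
Rows 1 and 3 agree on CourseID, Dept, Room; apply CourseID, Dept, Room→Term, Credits and equate their Term, Credits entries.
Rows 1 and 4 agree on CourseID, Dept, Room; apply CourseID, Dept, Room→Term, Credits and equate their Term, Credits entries.
Row 1 is now all distinguished symbols — the join is lossless.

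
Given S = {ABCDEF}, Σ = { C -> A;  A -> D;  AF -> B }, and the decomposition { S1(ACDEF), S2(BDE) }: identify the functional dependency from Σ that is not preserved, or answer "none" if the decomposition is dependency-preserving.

AF -> B

Check AF → B: no single fragment contains all of {ABF}, and the restricted closure of {AF} across the fragments never reaches {B}.
C → A is preserved.
A → D is preserved.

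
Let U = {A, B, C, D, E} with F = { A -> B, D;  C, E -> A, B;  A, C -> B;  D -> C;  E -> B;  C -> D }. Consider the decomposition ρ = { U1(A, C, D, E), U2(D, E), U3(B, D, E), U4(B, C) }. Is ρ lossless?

Chase test. Columns are A, B, C, D, E; row i has aⱼ where attribute j ∈ Ui, else bᵢⱼ.
Initial tableau (one row per fragment):
  row 1: a1 b12 a3 a4 a5
  row 2: b21 b22 b23 a4 a5
  row 3: b31 a2 b33 a4 a5
  row 4: b41 a2 a3 b44 b45
Rows 1 and 2 agree on D; apply D→C and equate their C entries.
Rows 1 and 3 agree on D; apply D→C and equate their C entries.
Rows 1 and 2 agree on E; apply E→B and equate their B entries.
Rows 1 and 3 agree on E; apply E→B and equate their B entries.
Rows 1 and 4 agree on C; apply C→D and equate their D entries.
Rows 1 and 2 agree on C, E; apply C, E→A, B and equate their A, B entries.
Rows 1 and 3 agree on C, E; apply C, E→A, B and equate their A, B entries.
Row 1 is now all distinguished symbols — the join is lossless.

Yes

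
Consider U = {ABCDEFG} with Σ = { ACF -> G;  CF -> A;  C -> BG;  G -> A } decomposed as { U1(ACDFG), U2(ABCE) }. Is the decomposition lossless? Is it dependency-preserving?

lossy but dependency-preserving

Lossless test: (AC)⁺ = {ABCG}, which is a superkey of neither fragment — lossy.
Dependency preservation: C → BG is not contained in any single fragment, but the restricted closure of its left-hand side across the fragments still reaches the right-hand side; the remaining FDs each lie inside some fragment. All dependencies are preserved.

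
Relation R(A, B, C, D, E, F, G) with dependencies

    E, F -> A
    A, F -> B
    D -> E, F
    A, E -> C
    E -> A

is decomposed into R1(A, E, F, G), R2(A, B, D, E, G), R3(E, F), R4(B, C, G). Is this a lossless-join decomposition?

No

Chase test. Columns are A, B, C, D, E, F, G; row i has aⱼ where attribute j ∈ Ri, else bᵢⱼ.
Initial tableau (one row per fragment):
  row 1: a1 b12 b13 b14 a5 a6 a7
  row 2: a1 a2 b23 a4 a5 b26 a7
  row 3: b31 b32 b33 b34 a5 a6 b37
  row 4: b41 a2 a3 b44 b45 b46 a7
Rows 1 and 3 agree on E, F; apply E, F→A and equate their A entries.
Rows 1 and 3 agree on A, F; apply A, F→B and equate their B entries.
Rows 1 and 2 agree on A, E; apply A, E→C and equate their C entries.
Rows 1 and 3 agree on A, E; apply A, E→C and equate their C entries.
No row becomes fully distinguished — the join is lossy.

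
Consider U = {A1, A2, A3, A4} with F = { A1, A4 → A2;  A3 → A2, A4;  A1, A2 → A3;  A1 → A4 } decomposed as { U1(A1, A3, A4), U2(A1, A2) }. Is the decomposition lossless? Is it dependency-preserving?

lossless but not dependency-preserving

Lossless test: (A1)⁺ = {A1, A2, A3, A4}, which contains all of one fragment — lossless.
Dependency preservation: the restricted closure of {A3} across the fragments never reaches {A2, A4}, so A3 → A2, A4 cannot be enforced without a join — not preserved.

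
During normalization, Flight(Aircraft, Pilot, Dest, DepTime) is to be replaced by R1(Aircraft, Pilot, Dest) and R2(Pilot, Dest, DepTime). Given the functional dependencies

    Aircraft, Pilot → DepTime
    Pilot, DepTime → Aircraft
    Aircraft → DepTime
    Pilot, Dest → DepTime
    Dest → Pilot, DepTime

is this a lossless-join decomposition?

Yes

Common attributes: R1 ∩ R2 = {Pilot, Dest}.
Closure of {Pilot, Dest}: Pilot, Dest → DepTime applies, adding DepTime; Pilot, DepTime → Aircraft applies, adding Aircraft. So (Pilot, Dest)⁺ = {Aircraft, Pilot, Dest, DepTime}.
This closure contains every attribute of R1, so R1 ∩ R2 → R1. The join is lossless.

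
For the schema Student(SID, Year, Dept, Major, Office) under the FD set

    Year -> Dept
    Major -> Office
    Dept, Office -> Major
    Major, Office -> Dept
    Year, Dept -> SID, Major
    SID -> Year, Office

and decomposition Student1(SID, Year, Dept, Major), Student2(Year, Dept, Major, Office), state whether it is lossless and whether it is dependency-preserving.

Lossless test: (Year, Dept, Major)⁺ = {SID, Year, Dept, Major, Office}, which contains all of one fragment — lossless.
Dependency preservation: SID → Year, Office is not contained in any single fragment, but the restricted closure of its left-hand side across the fragments still reaches the right-hand side; the remaining FDs each lie inside some fragment. All dependencies are preserved.

lossless and dependency-preserving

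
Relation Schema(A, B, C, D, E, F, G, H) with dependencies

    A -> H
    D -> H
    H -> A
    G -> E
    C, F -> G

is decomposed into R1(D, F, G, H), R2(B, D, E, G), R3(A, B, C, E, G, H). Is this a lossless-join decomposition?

Chase test. Columns are A, B, C, D, E, F, G, H; row i has aⱼ where attribute j ∈ Ri, else bᵢⱼ.
Initial tableau (one row per fragment):
  row 1: b11 b12 b13 a4 b15 a6 a7 a8
  row 2: b21 a2 b23 a4 a5 b26 a7 b28
  row 3: a1 a2 a3 b34 a5 b36 a7 a8
Rows 1 and 2 agree on D; apply D→H and equate their H entries.
Rows 1 and 2 agree on H; apply H→A and equate their A entries.
Rows 1 and 3 agree on H; apply H→A and equate their A entries.
Rows 1 and 2 agree on G; apply G→E and equate their E entries.
No row becomes fully distinguished — the join is lossy.

No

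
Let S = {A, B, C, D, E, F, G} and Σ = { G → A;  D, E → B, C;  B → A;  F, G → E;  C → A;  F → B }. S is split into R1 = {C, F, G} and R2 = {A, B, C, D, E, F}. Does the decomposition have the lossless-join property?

No

Common attributes: R1 ∩ R2 = {C, F}.
Closure of {C, F}: C → A applies, adding A; F → B applies, adding B. So (C, F)⁺ = {A, B, C, F}.
The closure contains neither all of R1 = {C, F, G} nor all of R2 = {A, B, C, D, E, F}, so the common attributes are not a superkey of either fragment. The join is lossy.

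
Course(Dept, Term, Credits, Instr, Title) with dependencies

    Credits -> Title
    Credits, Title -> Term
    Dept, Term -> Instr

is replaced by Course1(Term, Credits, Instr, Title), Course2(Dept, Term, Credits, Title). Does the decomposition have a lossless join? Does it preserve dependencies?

lossy and not dependency-preserving

Lossless test: (Term, Credits, Title)⁺ = {Term, Credits, Title}, which is a superkey of neither fragment — lossy.
Dependency preservation: the restricted closure of {Dept, Term} across the fragments never reaches {Instr}, so Dept, Term → Instr cannot be enforced without a join — not preserved.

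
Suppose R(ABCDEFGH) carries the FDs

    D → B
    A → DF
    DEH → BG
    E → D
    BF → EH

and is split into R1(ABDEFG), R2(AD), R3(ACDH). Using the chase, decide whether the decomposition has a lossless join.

Chase test. Columns are ABCDEFGH; row i has aⱼ where attribute j ∈ Ri, else bᵢⱼ.
Initial tableau (one row per fragment):
  row 1: a1 a2 b13 a4 a5 a6 a7 b18
  row 2: a1 b22 b23 a4 b25 b26 b27 b28
  row 3: a1 b32 a3 a4 b35 b36 b37 a8
Rows 1 and 2 agree on D; apply D→B and equate their B entries.
Rows 1 and 3 agree on D; apply D→B and equate their B entries.
Rows 1 and 2 agree on A; apply A→DF and equate their DF entries.
Rows 1 and 3 agree on A; apply A→DF and equate their DF entries.
Rows 1 and 2 agree on BF; apply BF→EH and equate their EH entries.
Rows 1 and 3 agree on BF; apply BF→EH and equate their EH entries.
Rows 1 and 2 agree on DEH; apply DEH→BG and equate their BG entries.
Rows 1 and 3 agree on DEH; apply DEH→BG and equate their BG entries.
Row 3 is now all distinguished symbols — the join is lossless.

Yes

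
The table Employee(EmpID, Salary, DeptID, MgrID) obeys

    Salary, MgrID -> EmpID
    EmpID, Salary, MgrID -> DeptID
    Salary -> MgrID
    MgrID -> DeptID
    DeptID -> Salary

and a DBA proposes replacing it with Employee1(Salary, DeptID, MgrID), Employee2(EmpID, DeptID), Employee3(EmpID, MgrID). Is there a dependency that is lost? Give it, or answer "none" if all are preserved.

Salary, MgrID → EmpID: restricted closure across fragments reaches EmpID.
EmpID, Salary, MgrID → DeptID: restricted closure across fragments reaches DeptID.
Salary → MgrID lies within Employee1.
MgrID → DeptID lies within Employee1.
DeptID → Salary lies within Employee1.
Every dependency is enforceable on the fragments, so the decomposition is dependency-preserving.

none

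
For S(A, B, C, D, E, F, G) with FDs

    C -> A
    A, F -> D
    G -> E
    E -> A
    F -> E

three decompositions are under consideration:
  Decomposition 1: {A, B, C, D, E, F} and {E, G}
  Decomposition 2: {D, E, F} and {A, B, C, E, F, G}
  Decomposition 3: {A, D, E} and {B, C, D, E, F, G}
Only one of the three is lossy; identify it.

Decomposition 1

Decomposition 1: common = {E}, closure = {A, E} → lossy.
Decomposition 2: common = {E, F}, closure = {A, D, E, F} → lossless.
Decomposition 3: common = {D, E}, closure = {A, D, E} → lossless.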